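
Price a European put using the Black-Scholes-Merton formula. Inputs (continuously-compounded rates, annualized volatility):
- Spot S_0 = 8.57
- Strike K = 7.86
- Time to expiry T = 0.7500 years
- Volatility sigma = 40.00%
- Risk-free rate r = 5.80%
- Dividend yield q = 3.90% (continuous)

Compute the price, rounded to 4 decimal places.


Answer: Price = 0.7361

Derivation:
d1 = (ln(S/K) + (r - q + 0.5*sigma^2) * T) / (sigma * sqrt(T)) = 0.46399079
d2 = d1 - sigma * sqrt(T) = 0.11758063
exp(-rT) = 0.95743255; exp(-qT) = 0.97117364
P = K * exp(-rT) * N(-d2) - S_0 * exp(-qT) * N(-d1)
N(-d1) = 0.32132717; N(-d2) = 0.45319998
P = 7.8600 * 0.95743255 * 0.45319998 - 8.5700 * 0.97117364 * 0.32132717 = 0.7361


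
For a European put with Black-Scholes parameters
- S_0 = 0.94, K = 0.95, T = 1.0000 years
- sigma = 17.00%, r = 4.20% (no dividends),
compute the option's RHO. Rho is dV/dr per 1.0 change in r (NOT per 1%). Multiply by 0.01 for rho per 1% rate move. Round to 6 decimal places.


d1 = 0.2698111216; d2 = 0.0998111216
phi(d1) = 0.3846822716; exp(-qT) = 1.0000000000; exp(-rT) = 0.9588697806
N(-d2) = 0.4602471392
Rho = -K*T*exp(-rT)*N(-d2) = -0.9500 * 1.0000 * 0.9588697806 * 0.4602471392 = -0.419251

Answer: Rho = -0.419251


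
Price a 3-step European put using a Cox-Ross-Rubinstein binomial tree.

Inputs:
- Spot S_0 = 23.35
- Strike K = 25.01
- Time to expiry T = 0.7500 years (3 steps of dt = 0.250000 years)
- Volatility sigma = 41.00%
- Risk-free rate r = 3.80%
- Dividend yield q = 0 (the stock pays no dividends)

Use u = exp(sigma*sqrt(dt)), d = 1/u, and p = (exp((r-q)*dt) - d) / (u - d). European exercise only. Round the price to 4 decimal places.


dt = T/N = 0.250000
u = exp(sigma*sqrt(dt)) = 1.227525; d = 1/u = 0.814647
p = (exp((r-q)*dt) - d) / (u - d) = 0.472048
Discount per step: exp(-r*dt) = 0.990545
Stock lattice S(k, i) with i counting down-moves:
  k=0: S(0,0) = 23.3500
  k=1: S(1,0) = 28.6627; S(1,1) = 19.0220
  k=2: S(2,0) = 35.1842; S(2,1) = 23.3500; S(2,2) = 15.4962
  k=3: S(3,0) = 43.1895; S(3,1) = 28.6627; S(3,2) = 19.0220; S(3,3) = 12.6240
Terminal payoffs V(N, i) = max(K - S_T, 0):
  V(3,0) = 0.000000; V(3,1) = 0.000000; V(3,2) = 5.987985; V(3,3) = 12.386035
Backward induction: V(k, i) = exp(-r*dt) * [p * V(k+1, i) + (1-p) * V(k+1, i+1)].
  V(2,0) = exp(-r*dt) * [p*0.000000 + (1-p)*0.000000] = 0.000000
  V(2,1) = exp(-r*dt) * [p*0.000000 + (1-p)*5.987985] = 3.131480
  V(2,2) = exp(-r*dt) * [p*5.987985 + (1-p)*12.386035] = 9.277297
  V(1,0) = exp(-r*dt) * [p*0.000000 + (1-p)*3.131480] = 1.637641
  V(1,1) = exp(-r*dt) * [p*3.131480 + (1-p)*9.277297] = 6.315892
  V(0,0) = exp(-r*dt) * [p*1.637641 + (1-p)*6.315892] = 4.068698

Answer: Price = V(0,0) = 4.0687


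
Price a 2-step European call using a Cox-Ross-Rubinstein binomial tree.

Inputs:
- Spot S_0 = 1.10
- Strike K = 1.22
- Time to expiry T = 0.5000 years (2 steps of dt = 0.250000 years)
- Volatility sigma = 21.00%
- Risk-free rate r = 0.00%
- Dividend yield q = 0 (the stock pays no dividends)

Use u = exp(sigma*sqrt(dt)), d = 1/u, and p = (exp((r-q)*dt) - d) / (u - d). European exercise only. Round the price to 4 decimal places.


Answer: Price = V(0,0) = 0.0308

Derivation:
dt = T/N = 0.250000
u = exp(sigma*sqrt(dt)) = 1.110711; d = 1/u = 0.900325
p = (exp((r-q)*dt) - d) / (u - d) = 0.473774
Discount per step: exp(-r*dt) = 1.000000
Stock lattice S(k, i) with i counting down-moves:
  k=0: S(0,0) = 1.1000
  k=1: S(1,0) = 1.2218; S(1,1) = 0.9904
  k=2: S(2,0) = 1.3570; S(2,1) = 1.1000; S(2,2) = 0.8916
Terminal payoffs V(N, i) = max(S_T - K, 0):
  V(2,0) = 0.137046; V(2,1) = 0.000000; V(2,2) = 0.000000
Backward induction: V(k, i) = exp(-r*dt) * [p * V(k+1, i) + (1-p) * V(k+1, i+1)].
  V(1,0) = exp(-r*dt) * [p*0.137046 + (1-p)*0.000000] = 0.064929
  V(1,1) = exp(-r*dt) * [p*0.000000 + (1-p)*0.000000] = 0.000000
  V(0,0) = exp(-r*dt) * [p*0.064929 + (1-p)*0.000000] = 0.030762


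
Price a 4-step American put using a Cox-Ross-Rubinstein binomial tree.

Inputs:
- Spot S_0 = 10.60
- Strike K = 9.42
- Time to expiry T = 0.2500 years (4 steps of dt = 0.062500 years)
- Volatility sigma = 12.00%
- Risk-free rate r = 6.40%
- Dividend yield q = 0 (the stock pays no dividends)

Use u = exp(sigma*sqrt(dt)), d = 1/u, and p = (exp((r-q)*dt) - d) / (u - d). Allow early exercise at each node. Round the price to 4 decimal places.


dt = T/N = 0.062500
u = exp(sigma*sqrt(dt)) = 1.030455; d = 1/u = 0.970446
p = (exp((r-q)*dt) - d) / (u - d) = 0.559291
Discount per step: exp(-r*dt) = 0.996008
Stock lattice S(k, i) with i counting down-moves:
  k=0: S(0,0) = 10.6000
  k=1: S(1,0) = 10.9228; S(1,1) = 10.2867
  k=2: S(2,0) = 11.2555; S(2,1) = 10.6000; S(2,2) = 9.9827
  k=3: S(3,0) = 11.5982; S(3,1) = 10.9228; S(3,2) = 10.2867; S(3,3) = 9.6877
  k=4: S(4,0) = 11.9515; S(4,1) = 11.2555; S(4,2) = 10.6000; S(4,3) = 9.9827; S(4,4) = 9.4014
Terminal payoffs V(N, i) = max(K - S_T, 0):
  V(4,0) = 0.000000; V(4,1) = 0.000000; V(4,2) = 0.000000; V(4,3) = 0.000000; V(4,4) = 0.018643
Backward induction: V(k, i) = exp(-r*dt) * [p * V(k+1, i) + (1-p) * V(k+1, i+1)]; then take max(V_cont, immediate exercise) for American.
  V(3,0) = exp(-r*dt) * [p*0.000000 + (1-p)*0.000000] = 0.000000; exercise = 0.000000; V(3,0) = max -> 0.000000
  V(3,1) = exp(-r*dt) * [p*0.000000 + (1-p)*0.000000] = 0.000000; exercise = 0.000000; V(3,1) = max -> 0.000000
  V(3,2) = exp(-r*dt) * [p*0.000000 + (1-p)*0.000000] = 0.000000; exercise = 0.000000; V(3,2) = max -> 0.000000
  V(3,3) = exp(-r*dt) * [p*0.000000 + (1-p)*0.018643] = 0.008184; exercise = 0.000000; V(3,3) = max -> 0.008184
  V(2,0) = exp(-r*dt) * [p*0.000000 + (1-p)*0.000000] = 0.000000; exercise = 0.000000; V(2,0) = max -> 0.000000
  V(2,1) = exp(-r*dt) * [p*0.000000 + (1-p)*0.000000] = 0.000000; exercise = 0.000000; V(2,1) = max -> 0.000000
  V(2,2) = exp(-r*dt) * [p*0.000000 + (1-p)*0.008184] = 0.003592; exercise = 0.000000; V(2,2) = max -> 0.003592
  V(1,0) = exp(-r*dt) * [p*0.000000 + (1-p)*0.000000] = 0.000000; exercise = 0.000000; V(1,0) = max -> 0.000000
  V(1,1) = exp(-r*dt) * [p*0.000000 + (1-p)*0.003592] = 0.001577; exercise = 0.000000; V(1,1) = max -> 0.001577
  V(0,0) = exp(-r*dt) * [p*0.000000 + (1-p)*0.001577] = 0.000692; exercise = 0.000000; V(0,0) = max -> 0.000692

Answer: Price = V(0,0) = 0.0007


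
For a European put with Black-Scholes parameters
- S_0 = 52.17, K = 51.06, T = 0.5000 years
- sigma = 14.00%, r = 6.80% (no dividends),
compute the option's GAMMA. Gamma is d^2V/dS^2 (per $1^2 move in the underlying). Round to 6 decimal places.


d1 = 0.6101948191; d2 = 0.5111998697
phi(d1) = 0.3311753148; exp(-qT) = 1.0000000000; exp(-rT) = 0.9665715046
Gamma = exp(-qT) * phi(d1) / (S * sigma * sqrt(T)) = 1.0000000000 * 0.3311753148 / (52.1700 * 0.1400 * 0.7071067812) = 0.064125

Answer: Gamma = 0.064125


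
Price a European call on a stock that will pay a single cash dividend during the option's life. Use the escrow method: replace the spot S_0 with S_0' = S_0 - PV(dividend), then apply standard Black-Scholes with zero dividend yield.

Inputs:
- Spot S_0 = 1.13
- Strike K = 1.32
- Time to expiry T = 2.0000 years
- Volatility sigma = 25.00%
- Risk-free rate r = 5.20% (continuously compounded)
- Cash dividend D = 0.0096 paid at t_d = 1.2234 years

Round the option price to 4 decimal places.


PV(D) = D * exp(-r * t_d) = 0.0096 * 0.93836451 = 0.00900830
S_0' = S_0 - PV(D) = 1.1300 - 0.00900830 = 1.12099170
d1 = (ln(S_0'/K) + (r + sigma^2/2)*T) / (sigma*sqrt(T)) = 0.00871722
d2 = d1 - sigma*sqrt(T) = -0.34483617
exp(-rT) = 0.90122530
N(d1) = 0.50347763; N(d2) = 0.36510877
C = S_0' * N(d1) - K * exp(-rT) * N(d2) = 1.12099170 * 0.50347763 - 1.3200 * 0.90122530 * 0.36510877 = 0.1301

Answer: Price = 0.1301


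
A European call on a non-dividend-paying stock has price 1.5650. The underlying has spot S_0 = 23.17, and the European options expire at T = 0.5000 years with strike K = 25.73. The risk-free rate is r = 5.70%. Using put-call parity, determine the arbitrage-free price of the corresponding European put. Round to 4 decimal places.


Answer: Put price = 3.4020

Derivation:
Put-call parity: C - P = S_0 * exp(-qT) - K * exp(-rT).
S_0 * exp(-qT) = 23.1700 * 1.00000000 = 23.17000000
K * exp(-rT) = 25.7300 * 0.97190229 = 25.00704603
P = C - S*exp(-qT) + K*exp(-rT)
P = 1.5650 - 23.17000000 + 25.00704603 = 3.4020


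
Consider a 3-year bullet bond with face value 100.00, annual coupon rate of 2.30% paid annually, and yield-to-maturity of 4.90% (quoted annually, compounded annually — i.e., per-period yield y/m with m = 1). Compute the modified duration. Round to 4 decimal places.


Coupon per period c = face * coupon_rate / m = 2.300000
Periods per year m = 1; per-period yield y/m = 0.049000
Number of cashflows N = 3
Cashflows (t years, CF_t, discount factor 1/(1+y/m)^(m*t), PV):
  t = 1.0000: CF_t = 2.300000, DF = 0.953289, PV = 2.192564
  t = 2.0000: CF_t = 2.300000, DF = 0.908760, PV = 2.090147
  t = 3.0000: CF_t = 102.300000, DF = 0.866310, PV = 88.623555
Price P = sum_t PV_t = 92.906267
First compute Macaulay numerator sum_t t * PV_t:
  t * PV_t at t = 1.0000: 2.192564
  t * PV_t at t = 2.0000: 4.180294
  t * PV_t at t = 3.0000: 265.870666
Macaulay duration D = 272.243525 / 92.906267 = 2.930303
Modified duration = D / (1 + y/m) = 2.930303 / (1 + 0.049000) = 2.793425

Answer: Modified duration = 2.7934


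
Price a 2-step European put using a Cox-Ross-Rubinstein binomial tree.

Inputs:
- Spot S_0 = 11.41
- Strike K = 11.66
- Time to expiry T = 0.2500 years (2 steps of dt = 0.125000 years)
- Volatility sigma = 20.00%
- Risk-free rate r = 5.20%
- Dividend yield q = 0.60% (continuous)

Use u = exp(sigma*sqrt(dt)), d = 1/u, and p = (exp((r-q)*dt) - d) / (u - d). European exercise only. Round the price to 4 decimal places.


dt = T/N = 0.125000
u = exp(sigma*sqrt(dt)) = 1.073271; d = 1/u = 0.931731
p = (exp((r-q)*dt) - d) / (u - d) = 0.523071
Discount per step: exp(-r*dt) = 0.993521
Stock lattice S(k, i) with i counting down-moves:
  k=0: S(0,0) = 11.4100
  k=1: S(1,0) = 12.2460; S(1,1) = 10.6311
  k=2: S(2,0) = 13.1433; S(2,1) = 11.4100; S(2,2) = 9.9053
Terminal payoffs V(N, i) = max(K - S_T, 0):
  V(2,0) = 0.000000; V(2,1) = 0.250000; V(2,2) = 1.754711
Backward induction: V(k, i) = exp(-r*dt) * [p * V(k+1, i) + (1-p) * V(k+1, i+1)].
  V(1,0) = exp(-r*dt) * [p*0.000000 + (1-p)*0.250000] = 0.118460
  V(1,1) = exp(-r*dt) * [p*0.250000 + (1-p)*1.754711] = 0.961371
  V(0,0) = exp(-r*dt) * [p*0.118460 + (1-p)*0.961371] = 0.517096

Answer: Price = V(0,0) = 0.5171


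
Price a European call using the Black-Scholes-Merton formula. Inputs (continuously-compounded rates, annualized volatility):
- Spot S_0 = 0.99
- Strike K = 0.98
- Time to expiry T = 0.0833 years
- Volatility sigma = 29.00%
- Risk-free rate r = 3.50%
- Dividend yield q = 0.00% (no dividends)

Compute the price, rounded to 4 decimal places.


d1 = (ln(S/K) + (r - q + 0.5*sigma^2) * T) / (sigma * sqrt(T)) = 0.19797880
d2 = d1 - sigma * sqrt(T) = 0.11427976
exp(-rT) = 0.99708875; exp(-qT) = 1.00000000
C = S_0 * exp(-qT) * N(d1) - K * exp(-rT) * N(d2)
N(d1) = 0.57846918; N(d2) = 0.54549199
C = 0.9900 * 1.00000000 * 0.57846918 - 0.9800 * 0.99708875 * 0.54549199 = 0.0397

Answer: Price = 0.0397


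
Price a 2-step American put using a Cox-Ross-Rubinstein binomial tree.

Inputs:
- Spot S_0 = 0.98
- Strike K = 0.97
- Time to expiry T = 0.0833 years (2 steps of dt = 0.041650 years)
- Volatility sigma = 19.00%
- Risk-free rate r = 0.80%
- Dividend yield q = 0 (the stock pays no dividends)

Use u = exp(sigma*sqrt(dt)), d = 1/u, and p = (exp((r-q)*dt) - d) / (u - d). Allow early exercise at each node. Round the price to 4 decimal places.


dt = T/N = 0.041650
u = exp(sigma*sqrt(dt)) = 1.039537; d = 1/u = 0.961966
p = (exp((r-q)*dt) - d) / (u - d) = 0.494603
Discount per step: exp(-r*dt) = 0.999667
Stock lattice S(k, i) with i counting down-moves:
  k=0: S(0,0) = 0.9800
  k=1: S(1,0) = 1.0187; S(1,1) = 0.9427
  k=2: S(2,0) = 1.0590; S(2,1) = 0.9800; S(2,2) = 0.9069
Terminal payoffs V(N, i) = max(K - S_T, 0):
  V(2,0) = 0.000000; V(2,1) = 0.000000; V(2,2) = 0.063128
Backward induction: V(k, i) = exp(-r*dt) * [p * V(k+1, i) + (1-p) * V(k+1, i+1)]; then take max(V_cont, immediate exercise) for American.
  V(1,0) = exp(-r*dt) * [p*0.000000 + (1-p)*0.000000] = 0.000000; exercise = 0.000000; V(1,0) = max -> 0.000000
  V(1,1) = exp(-r*dt) * [p*0.000000 + (1-p)*0.063128] = 0.031894; exercise = 0.027273; V(1,1) = max -> 0.031894
  V(0,0) = exp(-r*dt) * [p*0.000000 + (1-p)*0.031894] = 0.016114; exercise = 0.000000; V(0,0) = max -> 0.016114

Answer: Price = V(0,0) = 0.0161


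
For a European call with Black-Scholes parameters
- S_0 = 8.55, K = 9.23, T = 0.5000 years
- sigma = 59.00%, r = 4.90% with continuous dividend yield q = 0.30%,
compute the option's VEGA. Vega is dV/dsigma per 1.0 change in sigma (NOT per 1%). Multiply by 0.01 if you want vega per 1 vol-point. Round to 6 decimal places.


d1 = 0.0802919377; d2 = -0.3369010632
phi(d1) = 0.3976584011; exp(-qT) = 0.9985011244; exp(-rT) = 0.9757976889
Vega = S * exp(-qT) * phi(d1) * sqrt(T) = 8.5500 * 0.9985011244 * 0.3976584011 * 0.7071067812 = 2.400545

Answer: Vega = 2.400545


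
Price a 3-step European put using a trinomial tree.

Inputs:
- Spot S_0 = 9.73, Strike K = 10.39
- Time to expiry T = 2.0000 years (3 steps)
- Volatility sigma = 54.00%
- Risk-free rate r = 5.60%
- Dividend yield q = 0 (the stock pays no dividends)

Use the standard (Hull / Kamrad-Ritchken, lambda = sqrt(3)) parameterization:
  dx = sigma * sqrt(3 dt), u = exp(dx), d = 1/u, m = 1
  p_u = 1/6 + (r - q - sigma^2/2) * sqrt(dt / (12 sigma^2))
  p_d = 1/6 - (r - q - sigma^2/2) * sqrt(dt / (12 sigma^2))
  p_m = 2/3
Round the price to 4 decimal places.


dt = T/N = 0.666667; dx = sigma*sqrt(3*dt) = 0.763675
u = exp(dx) = 2.146150; d = 1/u = 0.465951
p_u = 0.127470, p_m = 0.666667, p_d = 0.205863
Discount per step: exp(-r*dt) = 0.963355
Stock lattice S(k, j) with j the centered position index:
  k=0: S(0,+0) = 9.7300
  k=1: S(1,-1) = 4.5337; S(1,+0) = 9.7300; S(1,+1) = 20.8820
  k=2: S(2,-2) = 2.1125; S(2,-1) = 4.5337; S(2,+0) = 9.7300; S(2,+1) = 20.8820; S(2,+2) = 44.8160
  k=3: S(3,-3) = 0.9843; S(3,-2) = 2.1125; S(3,-1) = 4.5337; S(3,+0) = 9.7300; S(3,+1) = 20.8820; S(3,+2) = 44.8160; S(3,+3) = 96.1818
Terminal payoffs V(N, j) = max(K - S_T, 0):
  V(3,-3) = 9.405688; V(3,-2) = 8.277519; V(3,-1) = 5.856299; V(3,+0) = 0.660000; V(3,+1) = 0.000000; V(3,+2) = 0.000000; V(3,+3) = 0.000000
Backward induction: V(k, j) = exp(-r*dt) * [p_u * V(k+1, j+1) + p_m * V(k+1, j) + p_d * V(k+1, j-1)]
  V(2,-2) = exp(-r*dt) * [p_u*5.856299 + p_m*8.277519 + p_d*9.405688] = 7.900603
  V(2,-1) = exp(-r*dt) * [p_u*0.660000 + p_m*5.856299 + p_d*8.277519] = 5.483768
  V(2,+0) = exp(-r*dt) * [p_u*0.000000 + p_m*0.660000 + p_d*5.856299] = 1.585293
  V(2,+1) = exp(-r*dt) * [p_u*0.000000 + p_m*0.000000 + p_d*0.660000] = 0.130891
  V(2,+2) = exp(-r*dt) * [p_u*0.000000 + p_m*0.000000 + p_d*0.000000] = 0.000000
  V(1,-1) = exp(-r*dt) * [p_u*1.585293 + p_m*5.483768 + p_d*7.900603] = 5.283391
  V(1,+0) = exp(-r*dt) * [p_u*0.130891 + p_m*1.585293 + p_d*5.483768] = 2.121743
  V(1,+1) = exp(-r*dt) * [p_u*0.000000 + p_m*0.130891 + p_d*1.585293] = 0.398457
  V(0,+0) = exp(-r*dt) * [p_u*0.398457 + p_m*2.121743 + p_d*5.283391] = 2.459389

Answer: Price = V(0,0) = 2.4594


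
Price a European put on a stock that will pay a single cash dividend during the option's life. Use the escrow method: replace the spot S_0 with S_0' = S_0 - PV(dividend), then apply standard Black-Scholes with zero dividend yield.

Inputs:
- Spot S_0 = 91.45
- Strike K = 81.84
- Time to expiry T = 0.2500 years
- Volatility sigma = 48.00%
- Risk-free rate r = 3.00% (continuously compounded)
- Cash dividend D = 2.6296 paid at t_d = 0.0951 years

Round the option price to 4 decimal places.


PV(D) = D * exp(-r * t_d) = 2.6296 * 0.99715107 = 2.62210844
S_0' = S_0 - PV(D) = 91.4500 - 2.62210844 = 88.82789156
d1 = (ln(S_0'/K) + (r + sigma^2/2)*T) / (sigma*sqrt(T)) = 0.49264405
d2 = d1 - sigma*sqrt(T) = 0.25264405
exp(-rT) = 0.99252805
N(-d1) = 0.31113206; N(-d2) = 0.40027164
P = K * exp(-rT) * N(-d2) - S_0' * N(-d1) = 81.8400 * 0.99252805 * 0.40027164 - 88.82789156 * 0.31113206 = 4.8763

Answer: Price = 4.8763


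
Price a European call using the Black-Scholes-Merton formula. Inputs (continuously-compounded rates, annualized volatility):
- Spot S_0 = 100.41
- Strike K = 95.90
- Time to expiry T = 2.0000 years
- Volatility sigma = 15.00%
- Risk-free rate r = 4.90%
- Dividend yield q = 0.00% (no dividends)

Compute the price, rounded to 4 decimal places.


Answer: Price = 16.3891

Derivation:
d1 = (ln(S/K) + (r - q + 0.5*sigma^2) * T) / (sigma * sqrt(T)) = 0.78468027
d2 = d1 - sigma * sqrt(T) = 0.57254824
exp(-rT) = 0.90664890; exp(-qT) = 1.00000000
C = S_0 * exp(-qT) * N(d1) - K * exp(-rT) * N(d2)
N(d1) = 0.78367947; N(d2) = 0.71652469
C = 100.4100 * 1.00000000 * 0.78367947 - 95.9000 * 0.90664890 * 0.71652469 = 16.3891


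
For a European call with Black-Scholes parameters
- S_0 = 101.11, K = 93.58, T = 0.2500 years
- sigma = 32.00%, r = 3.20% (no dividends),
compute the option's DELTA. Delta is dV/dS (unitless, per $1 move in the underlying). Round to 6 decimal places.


d1 = 0.6137021729; d2 = 0.4537021729
phi(d1) = 0.3304652689; exp(-qT) = 1.0000000000; exp(-rT) = 0.9920319148
N(d1) = 0.7302939239
Delta = exp(-qT) * N(d1) = 1.0000000000 * 0.7302939239 = 0.730294

Answer: Delta = 0.730294


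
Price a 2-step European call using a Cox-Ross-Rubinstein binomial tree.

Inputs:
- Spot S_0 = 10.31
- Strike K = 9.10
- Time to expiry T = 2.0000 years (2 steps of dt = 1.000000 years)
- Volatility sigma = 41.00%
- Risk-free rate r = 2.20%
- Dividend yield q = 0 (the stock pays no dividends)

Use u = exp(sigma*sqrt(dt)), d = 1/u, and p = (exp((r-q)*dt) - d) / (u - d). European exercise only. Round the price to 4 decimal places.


Answer: Price = V(0,0) = 3.0427

Derivation:
dt = T/N = 1.000000
u = exp(sigma*sqrt(dt)) = 1.506818; d = 1/u = 0.663650
p = (exp((r-q)*dt) - d) / (u - d) = 0.425293
Discount per step: exp(-r*dt) = 0.978240
Stock lattice S(k, i) with i counting down-moves:
  k=0: S(0,0) = 10.3100
  k=1: S(1,0) = 15.5353; S(1,1) = 6.8422
  k=2: S(2,0) = 23.4089; S(2,1) = 10.3100; S(2,2) = 4.5409
Terminal payoffs V(N, i) = max(S_T - K, 0):
  V(2,0) = 14.308853; V(2,1) = 1.210000; V(2,2) = 0.000000
Backward induction: V(k, i) = exp(-r*dt) * [p * V(k+1, i) + (1-p) * V(k+1, i+1)].
  V(1,0) = exp(-r*dt) * [p*14.308853 + (1-p)*1.210000] = 6.633305
  V(1,1) = exp(-r*dt) * [p*1.210000 + (1-p)*0.000000] = 0.503407
  V(0,0) = exp(-r*dt) * [p*6.633305 + (1-p)*0.503407] = 3.042730


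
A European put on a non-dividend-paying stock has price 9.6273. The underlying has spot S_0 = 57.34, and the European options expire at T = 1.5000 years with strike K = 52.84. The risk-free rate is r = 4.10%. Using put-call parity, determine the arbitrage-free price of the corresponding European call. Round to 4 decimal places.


Put-call parity: C - P = S_0 * exp(-qT) - K * exp(-rT).
S_0 * exp(-qT) = 57.3400 * 1.00000000 = 57.34000000
K * exp(-rT) = 52.8400 * 0.94035295 = 49.68824965
C = P + S*exp(-qT) - K*exp(-rT)
C = 9.6273 + 57.34000000 - 49.68824965 = 17.2791

Answer: Call price = 17.2791


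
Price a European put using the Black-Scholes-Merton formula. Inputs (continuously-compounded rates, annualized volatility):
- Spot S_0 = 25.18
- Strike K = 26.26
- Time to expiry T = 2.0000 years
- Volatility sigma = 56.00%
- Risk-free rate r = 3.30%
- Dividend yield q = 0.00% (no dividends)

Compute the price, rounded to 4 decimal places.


d1 = (ln(S/K) + (r - q + 0.5*sigma^2) * T) / (sigma * sqrt(T)) = 0.42628836
d2 = d1 - sigma * sqrt(T) = -0.36567123
exp(-rT) = 0.93613086; exp(-qT) = 1.00000000
P = K * exp(-rT) * N(-d2) - S_0 * exp(-qT) * N(-d1)
N(-d1) = 0.33494887; N(-d2) = 0.64269479
P = 26.2600 * 0.93613086 * 0.64269479 - 25.1800 * 1.00000000 * 0.33494887 = 7.3652

Answer: Price = 7.3652


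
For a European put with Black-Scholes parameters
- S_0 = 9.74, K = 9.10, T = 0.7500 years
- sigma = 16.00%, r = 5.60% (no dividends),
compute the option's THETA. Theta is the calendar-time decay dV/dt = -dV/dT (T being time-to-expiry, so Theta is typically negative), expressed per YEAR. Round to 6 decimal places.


Answer: Theta = -0.132815

Derivation:
d1 = 0.8628983602; d2 = 0.7243342956
phi(d1) = 0.2749309446; exp(-qT) = 1.0000000000; exp(-rT) = 0.9588697806
Theta = -S*exp(-qT)*phi(d1)*sigma/(2*sqrt(T)) + r*K*exp(-rT)*N(-d2) - q*S*exp(-qT)*N(-d1)
N(-d1) = 0.1940966762; N(-d2) = 0.2344302634; sqrt(T) = 0.8660254038
Term 1 = -9.7400 * 1.0000000000 * 0.2749309446 * 0.1600 / (2 * 0.8660254038) = -0.2473670993
Term 2 = 0.0560 * 9.1000 * 0.9588697806 * 0.2344302634 = 0.1145520133
Term 3 = 0 (no dividend yield, q = 0)
Theta = -0.2473670993 + (0.1145520133) + (0.0000000000) = -0.132815


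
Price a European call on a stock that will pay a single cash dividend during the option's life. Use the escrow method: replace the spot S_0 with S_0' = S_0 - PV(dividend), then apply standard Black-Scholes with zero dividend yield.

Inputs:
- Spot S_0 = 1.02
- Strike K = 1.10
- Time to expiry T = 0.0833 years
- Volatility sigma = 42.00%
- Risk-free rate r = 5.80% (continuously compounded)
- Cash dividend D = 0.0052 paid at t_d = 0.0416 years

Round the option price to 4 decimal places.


Answer: Price = 0.0207

Derivation:
PV(D) = D * exp(-r * t_d) = 0.0052 * 0.99759011 = 0.00518747
S_0' = S_0 - PV(D) = 1.0200 - 0.00518747 = 1.01481253
d1 = (ln(S_0'/K) + (r + sigma^2/2)*T) / (sigma*sqrt(T)) = -0.56449608
d2 = d1 - sigma*sqrt(T) = -0.68571538
exp(-rT) = 0.99518025
N(d1) = 0.28620828; N(d2) = 0.24644630
C = S_0' * N(d1) - K * exp(-rT) * N(d2) = 1.01481253 * 0.28620828 - 1.1000 * 0.99518025 * 0.24644630 = 0.0207


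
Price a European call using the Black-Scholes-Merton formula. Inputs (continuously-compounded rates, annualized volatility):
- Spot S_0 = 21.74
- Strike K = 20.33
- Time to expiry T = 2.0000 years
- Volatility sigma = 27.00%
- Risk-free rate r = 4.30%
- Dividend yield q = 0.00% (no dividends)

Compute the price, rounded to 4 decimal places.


d1 = (ln(S/K) + (r - q + 0.5*sigma^2) * T) / (sigma * sqrt(T)) = 0.59176000
d2 = d1 - sigma * sqrt(T) = 0.20992234
exp(-rT) = 0.91759423; exp(-qT) = 1.00000000
C = S_0 * exp(-qT) * N(d1) - K * exp(-rT) * N(d2)
N(d1) = 0.72299434; N(d2) = 0.58313586
C = 21.7400 * 1.00000000 * 0.72299434 - 20.3300 * 0.91759423 * 0.58313586 = 4.8397

Answer: Price = 4.8397


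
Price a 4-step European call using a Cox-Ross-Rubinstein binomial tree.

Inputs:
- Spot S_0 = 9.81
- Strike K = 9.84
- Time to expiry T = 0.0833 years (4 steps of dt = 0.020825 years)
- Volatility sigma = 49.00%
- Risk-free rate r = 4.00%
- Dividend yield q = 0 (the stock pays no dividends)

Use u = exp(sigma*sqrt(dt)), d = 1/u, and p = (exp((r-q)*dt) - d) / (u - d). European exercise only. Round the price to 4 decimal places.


dt = T/N = 0.020825
u = exp(sigma*sqrt(dt)) = 1.073271; d = 1/u = 0.931731
p = (exp((r-q)*dt) - d) / (u - d) = 0.488217
Discount per step: exp(-r*dt) = 0.999167
Stock lattice S(k, i) with i counting down-moves:
  k=0: S(0,0) = 9.8100
  k=1: S(1,0) = 10.5288; S(1,1) = 9.1403
  k=2: S(2,0) = 11.3002; S(2,1) = 9.8100; S(2,2) = 8.5163
  k=3: S(3,0) = 12.1282; S(3,1) = 10.5288; S(3,2) = 9.1403; S(3,3) = 7.9349
  k=4: S(4,0) = 13.0169; S(4,1) = 11.3002; S(4,2) = 9.8100; S(4,3) = 8.5163; S(4,4) = 7.3932
Terminal payoffs V(N, i) = max(S_T - K, 0):
  V(4,0) = 3.176884; V(4,1) = 1.460249; V(4,2) = 0.000000; V(4,3) = 0.000000; V(4,4) = 0.000000
Backward induction: V(k, i) = exp(-r*dt) * [p * V(k+1, i) + (1-p) * V(k+1, i+1)].
  V(3,0) = exp(-r*dt) * [p*3.176884 + (1-p)*1.460249] = 2.296427
  V(3,1) = exp(-r*dt) * [p*1.460249 + (1-p)*0.000000] = 0.712325
  V(3,2) = exp(-r*dt) * [p*0.000000 + (1-p)*0.000000] = 0.000000
  V(3,3) = exp(-r*dt) * [p*0.000000 + (1-p)*0.000000] = 0.000000
  V(2,0) = exp(-r*dt) * [p*2.296427 + (1-p)*0.712325] = 1.484474
  V(2,1) = exp(-r*dt) * [p*0.712325 + (1-p)*0.000000] = 0.347480
  V(2,2) = exp(-r*dt) * [p*0.000000 + (1-p)*0.000000] = 0.000000
  V(1,0) = exp(-r*dt) * [p*1.484474 + (1-p)*0.347480] = 0.901828
  V(1,1) = exp(-r*dt) * [p*0.347480 + (1-p)*0.000000] = 0.169504
  V(0,0) = exp(-r*dt) * [p*0.901828 + (1-p)*0.169504] = 0.526599

Answer: Price = V(0,0) = 0.5266


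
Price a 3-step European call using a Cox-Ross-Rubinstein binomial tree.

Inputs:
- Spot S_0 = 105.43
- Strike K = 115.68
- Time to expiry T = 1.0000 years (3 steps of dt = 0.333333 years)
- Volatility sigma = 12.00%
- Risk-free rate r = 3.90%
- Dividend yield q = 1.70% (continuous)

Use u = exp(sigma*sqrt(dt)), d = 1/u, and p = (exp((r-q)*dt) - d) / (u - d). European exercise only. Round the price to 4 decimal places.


dt = T/N = 0.333333
u = exp(sigma*sqrt(dt)) = 1.071738; d = 1/u = 0.933063
p = (exp((r-q)*dt) - d) / (u - d) = 0.535762
Discount per step: exp(-r*dt) = 0.987084
Stock lattice S(k, i) with i counting down-moves:
  k=0: S(0,0) = 105.4300
  k=1: S(1,0) = 112.9934; S(1,1) = 98.3729
  k=2: S(2,0) = 121.0994; S(2,1) = 105.4300; S(2,2) = 91.7881
  k=3: S(3,0) = 129.7868; S(3,1) = 112.9934; S(3,2) = 98.3729; S(3,3) = 85.6442
Terminal payoffs V(N, i) = max(S_T - K, 0):
  V(3,0) = 14.106828; V(3,1) = 0.000000; V(3,2) = 0.000000; V(3,3) = 0.000000
Backward induction: V(k, i) = exp(-r*dt) * [p * V(k+1, i) + (1-p) * V(k+1, i+1)].
  V(2,0) = exp(-r*dt) * [p*14.106828 + (1-p)*0.000000] = 7.460289
  V(2,1) = exp(-r*dt) * [p*0.000000 + (1-p)*0.000000] = 0.000000
  V(2,2) = exp(-r*dt) * [p*0.000000 + (1-p)*0.000000] = 0.000000
  V(1,0) = exp(-r*dt) * [p*7.460289 + (1-p)*0.000000] = 3.945317
  V(1,1) = exp(-r*dt) * [p*0.000000 + (1-p)*0.000000] = 0.000000
  V(0,0) = exp(-r*dt) * [p*3.945317 + (1-p)*0.000000] = 2.086451

Answer: Price = V(0,0) = 2.0865


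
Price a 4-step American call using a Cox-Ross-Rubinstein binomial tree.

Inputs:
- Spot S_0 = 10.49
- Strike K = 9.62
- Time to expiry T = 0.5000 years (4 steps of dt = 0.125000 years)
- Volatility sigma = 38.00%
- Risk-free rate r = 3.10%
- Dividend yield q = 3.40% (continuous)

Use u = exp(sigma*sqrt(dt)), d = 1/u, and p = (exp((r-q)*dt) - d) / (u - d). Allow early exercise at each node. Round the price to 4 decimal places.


Answer: Price = V(0,0) = 1.5838

Derivation:
dt = T/N = 0.125000
u = exp(sigma*sqrt(dt)) = 1.143793; d = 1/u = 0.874284
p = (exp((r-q)*dt) - d) / (u - d) = 0.465072
Discount per step: exp(-r*dt) = 0.996132
Stock lattice S(k, i) with i counting down-moves:
  k=0: S(0,0) = 10.4900
  k=1: S(1,0) = 11.9984; S(1,1) = 9.1712
  k=2: S(2,0) = 13.7237; S(2,1) = 10.4900; S(2,2) = 8.0183
  k=3: S(3,0) = 15.6971; S(3,1) = 11.9984; S(3,2) = 9.1712; S(3,3) = 7.0102
  k=4: S(4,0) = 17.9542; S(4,1) = 13.7237; S(4,2) = 10.4900; S(4,3) = 8.0183; S(4,4) = 6.1289
Terminal payoffs V(N, i) = max(S_T - K, 0):
  V(4,0) = 8.334191; V(4,1) = 4.103683; V(4,2) = 0.870000; V(4,3) = 0.000000; V(4,4) = 0.000000
Backward induction: V(k, i) = exp(-r*dt) * [p * V(k+1, i) + (1-p) * V(k+1, i+1)]; then take max(V_cont, immediate exercise) for American.
  V(3,0) = exp(-r*dt) * [p*8.334191 + (1-p)*4.103683] = 6.047692; exercise = 6.077058; V(3,0) = max -> 6.077058
  V(3,1) = exp(-r*dt) * [p*4.103683 + (1-p)*0.870000] = 2.364713; exercise = 2.378393; V(3,1) = max -> 2.378393
  V(3,2) = exp(-r*dt) * [p*0.870000 + (1-p)*0.000000] = 0.403048; exercise = 0.000000; V(3,2) = max -> 0.403048
  V(3,3) = exp(-r*dt) * [p*0.000000 + (1-p)*0.000000] = 0.000000; exercise = 0.000000; V(3,3) = max -> 0.000000
  V(2,0) = exp(-r*dt) * [p*6.077058 + (1-p)*2.378393] = 4.082686; exercise = 4.103683; V(2,0) = max -> 4.103683
  V(2,1) = exp(-r*dt) * [p*2.378393 + (1-p)*0.403048] = 1.316613; exercise = 0.870000; V(2,1) = max -> 1.316613
  V(2,2) = exp(-r*dt) * [p*0.403048 + (1-p)*0.000000] = 0.186721; exercise = 0.000000; V(2,2) = max -> 0.186721
  V(1,0) = exp(-r*dt) * [p*4.103683 + (1-p)*1.316613] = 2.602695; exercise = 2.378393; V(1,0) = max -> 2.602695
  V(1,1) = exp(-r*dt) * [p*1.316613 + (1-p)*0.186721] = 0.709447; exercise = 0.000000; V(1,1) = max -> 0.709447
  V(0,0) = exp(-r*dt) * [p*2.602695 + (1-p)*0.709447] = 1.583794; exercise = 0.870000; V(0,0) = max -> 1.583794


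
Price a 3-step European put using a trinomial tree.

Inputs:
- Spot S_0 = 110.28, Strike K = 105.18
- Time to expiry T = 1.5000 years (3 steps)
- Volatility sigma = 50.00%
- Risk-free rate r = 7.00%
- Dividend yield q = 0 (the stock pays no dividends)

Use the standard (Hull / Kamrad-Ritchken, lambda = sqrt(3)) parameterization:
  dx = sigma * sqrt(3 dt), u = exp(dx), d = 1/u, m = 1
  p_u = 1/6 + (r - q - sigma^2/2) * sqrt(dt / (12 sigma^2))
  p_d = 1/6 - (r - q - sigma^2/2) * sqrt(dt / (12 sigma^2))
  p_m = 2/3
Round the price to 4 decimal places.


dt = T/N = 0.500000; dx = sigma*sqrt(3*dt) = 0.612372
u = exp(dx) = 1.844803; d = 1/u = 0.542063
p_u = 0.144213, p_m = 0.666667, p_d = 0.189120
Discount per step: exp(-r*dt) = 0.965605
Stock lattice S(k, j) with j the centered position index:
  k=0: S(0,+0) = 110.2800
  k=1: S(1,-1) = 59.7787; S(1,+0) = 110.2800; S(1,+1) = 203.4449
  k=2: S(2,-2) = 32.4039; S(2,-1) = 59.7787; S(2,+0) = 110.2800; S(2,+1) = 203.4449; S(2,+2) = 375.3157
  k=3: S(3,-3) = 17.5649; S(3,-2) = 32.4039; S(3,-1) = 59.7787; S(3,+0) = 110.2800; S(3,+1) = 203.4449; S(3,+2) = 375.3157; S(3,+3) = 692.3834
Terminal payoffs V(N, j) = max(K - S_T, 0):
  V(3,-3) = 87.615053; V(3,-2) = 72.776135; V(3,-1) = 45.401256; V(3,+0) = 0.000000; V(3,+1) = 0.000000; V(3,+2) = 0.000000; V(3,+3) = 0.000000
Backward induction: V(k, j) = exp(-r*dt) * [p_u * V(k+1, j+1) + p_m * V(k+1, j) + p_d * V(k+1, j-1)]
  V(2,-2) = exp(-r*dt) * [p_u*45.401256 + p_m*72.776135 + p_d*87.615053] = 69.170818
  V(2,-1) = exp(-r*dt) * [p_u*0.000000 + p_m*45.401256 + p_d*72.776135] = 42.516524
  V(2,+0) = exp(-r*dt) * [p_u*0.000000 + p_m*0.000000 + p_d*45.401256] = 8.290978
  V(2,+1) = exp(-r*dt) * [p_u*0.000000 + p_m*0.000000 + p_d*0.000000] = 0.000000
  V(2,+2) = exp(-r*dt) * [p_u*0.000000 + p_m*0.000000 + p_d*0.000000] = 0.000000
  V(1,-1) = exp(-r*dt) * [p_u*8.290978 + p_m*42.516524 + p_d*69.170818] = 41.155670
  V(1,+0) = exp(-r*dt) * [p_u*0.000000 + p_m*8.290978 + p_d*42.516524] = 13.101390
  V(1,+1) = exp(-r*dt) * [p_u*0.000000 + p_m*0.000000 + p_d*8.290978] = 1.514062
  V(0,+0) = exp(-r*dt) * [p_u*1.514062 + p_m*13.101390 + p_d*41.155670] = 16.160354

Answer: Price = V(0,0) = 16.1604


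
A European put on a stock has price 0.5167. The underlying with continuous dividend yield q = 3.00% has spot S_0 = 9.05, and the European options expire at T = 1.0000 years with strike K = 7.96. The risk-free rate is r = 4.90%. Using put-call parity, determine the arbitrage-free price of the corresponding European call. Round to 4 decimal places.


Answer: Call price = 1.7199

Derivation:
Put-call parity: C - P = S_0 * exp(-qT) - K * exp(-rT).
S_0 * exp(-qT) = 9.0500 * 0.97044553 = 8.78253208
K * exp(-rT) = 7.9600 * 0.95218113 = 7.57936179
C = P + S*exp(-qT) - K*exp(-rT)
C = 0.5167 + 8.78253208 - 7.57936179 = 1.7199


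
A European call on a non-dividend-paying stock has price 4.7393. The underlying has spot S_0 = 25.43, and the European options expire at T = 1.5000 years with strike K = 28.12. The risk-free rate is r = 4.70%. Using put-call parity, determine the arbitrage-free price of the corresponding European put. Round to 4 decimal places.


Answer: Put price = 5.5151

Derivation:
Put-call parity: C - P = S_0 * exp(-qT) - K * exp(-rT).
S_0 * exp(-qT) = 25.4300 * 1.00000000 = 25.43000000
K * exp(-rT) = 28.1200 * 0.93192774 = 26.20580804
P = C - S*exp(-qT) + K*exp(-rT)
P = 4.7393 - 25.43000000 + 26.20580804 = 5.5151


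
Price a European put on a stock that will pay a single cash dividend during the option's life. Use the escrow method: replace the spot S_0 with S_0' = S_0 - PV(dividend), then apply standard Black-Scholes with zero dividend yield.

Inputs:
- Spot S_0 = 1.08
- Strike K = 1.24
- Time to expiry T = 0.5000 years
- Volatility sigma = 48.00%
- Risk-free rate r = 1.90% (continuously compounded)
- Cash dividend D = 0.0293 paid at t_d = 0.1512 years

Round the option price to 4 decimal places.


PV(D) = D * exp(-r * t_d) = 0.0293 * 0.99713132 = 0.02921595
S_0' = S_0 - PV(D) = 1.0800 - 0.02921595 = 1.05078405
d1 = (ln(S_0'/K) + (r + sigma^2/2)*T) / (sigma*sqrt(T)) = -0.29013410
d2 = d1 - sigma*sqrt(T) = -0.62954535
exp(-rT) = 0.99054498
N(-d1) = 0.61414317; N(-d2) = 0.73550396
P = K * exp(-rT) * N(-d2) - S_0' * N(-d1) = 1.2400 * 0.99054498 * 0.73550396 - 1.05078405 * 0.61414317 = 0.2581

Answer: Price = 0.2581


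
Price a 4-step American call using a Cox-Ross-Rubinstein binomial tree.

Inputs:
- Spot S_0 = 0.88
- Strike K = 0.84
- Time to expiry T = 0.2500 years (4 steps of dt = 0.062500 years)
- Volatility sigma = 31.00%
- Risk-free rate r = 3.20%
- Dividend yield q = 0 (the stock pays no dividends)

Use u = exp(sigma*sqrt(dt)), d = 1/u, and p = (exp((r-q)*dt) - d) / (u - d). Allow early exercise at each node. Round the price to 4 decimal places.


dt = T/N = 0.062500
u = exp(sigma*sqrt(dt)) = 1.080582; d = 1/u = 0.925427
p = (exp((r-q)*dt) - d) / (u - d) = 0.493538
Discount per step: exp(-r*dt) = 0.998002
Stock lattice S(k, i) with i counting down-moves:
  k=0: S(0,0) = 0.8800
  k=1: S(1,0) = 0.9509; S(1,1) = 0.8144
  k=2: S(2,0) = 1.0275; S(2,1) = 0.8800; S(2,2) = 0.7536
  k=3: S(3,0) = 1.1103; S(3,1) = 0.9509; S(3,2) = 0.8144; S(3,3) = 0.6974
  k=4: S(4,0) = 1.1998; S(4,1) = 1.0275; S(4,2) = 0.8800; S(4,3) = 0.7536; S(4,4) = 0.6454
Terminal payoffs V(N, i) = max(S_T - K, 0):
  V(4,0) = 0.359814; V(4,1) = 0.187539; V(4,2) = 0.040000; V(4,3) = 0.000000; V(4,4) = 0.000000
Backward induction: V(k, i) = exp(-r*dt) * [p * V(k+1, i) + (1-p) * V(k+1, i+1)]; then take max(V_cont, immediate exercise) for American.
  V(3,0) = exp(-r*dt) * [p*0.359814 + (1-p)*0.187539] = 0.272019; exercise = 0.270340; V(3,0) = max -> 0.272019
  V(3,1) = exp(-r*dt) * [p*0.187539 + (1-p)*0.040000] = 0.112591; exercise = 0.110912; V(3,1) = max -> 0.112591
  V(3,2) = exp(-r*dt) * [p*0.040000 + (1-p)*0.000000] = 0.019702; exercise = 0.000000; V(3,2) = max -> 0.019702
  V(3,3) = exp(-r*dt) * [p*0.000000 + (1-p)*0.000000] = 0.000000; exercise = 0.000000; V(3,3) = max -> 0.000000
  V(2,0) = exp(-r*dt) * [p*0.272019 + (1-p)*0.112591] = 0.190892; exercise = 0.187539; V(2,0) = max -> 0.190892
  V(2,1) = exp(-r*dt) * [p*0.112591 + (1-p)*0.019702] = 0.065415; exercise = 0.040000; V(2,1) = max -> 0.065415
  V(2,2) = exp(-r*dt) * [p*0.019702 + (1-p)*0.000000] = 0.009704; exercise = 0.000000; V(2,2) = max -> 0.009704
  V(1,0) = exp(-r*dt) * [p*0.190892 + (1-p)*0.065415] = 0.127088; exercise = 0.110912; V(1,0) = max -> 0.127088
  V(1,1) = exp(-r*dt) * [p*0.065415 + (1-p)*0.009704] = 0.037125; exercise = 0.000000; V(1,1) = max -> 0.037125
  V(0,0) = exp(-r*dt) * [p*0.127088 + (1-p)*0.037125] = 0.081363; exercise = 0.040000; V(0,0) = max -> 0.081363

Answer: Price = V(0,0) = 0.0814


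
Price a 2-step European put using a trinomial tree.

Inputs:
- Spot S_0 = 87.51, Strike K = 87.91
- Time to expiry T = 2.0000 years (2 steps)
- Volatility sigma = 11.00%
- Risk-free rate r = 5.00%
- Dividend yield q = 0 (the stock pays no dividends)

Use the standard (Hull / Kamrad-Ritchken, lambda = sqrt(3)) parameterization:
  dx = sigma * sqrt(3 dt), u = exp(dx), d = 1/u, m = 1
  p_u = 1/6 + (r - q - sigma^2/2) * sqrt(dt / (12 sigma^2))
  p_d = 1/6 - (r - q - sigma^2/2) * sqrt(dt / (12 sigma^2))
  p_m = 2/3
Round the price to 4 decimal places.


Answer: Price = V(0,0) = 1.2032

Derivation:
dt = T/N = 1.000000; dx = sigma*sqrt(3*dt) = 0.190526
u = exp(dx) = 1.209885; d = 1/u = 0.826525
p_u = 0.282006, p_m = 0.666667, p_d = 0.051328
Discount per step: exp(-r*dt) = 0.951229
Stock lattice S(k, j) with j the centered position index:
  k=0: S(0,+0) = 87.5100
  k=1: S(1,-1) = 72.3292; S(1,+0) = 87.5100; S(1,+1) = 105.8771
  k=2: S(2,-2) = 59.7818; S(2,-1) = 72.3292; S(2,+0) = 87.5100; S(2,+1) = 105.8771; S(2,+2) = 128.0991
Terminal payoffs V(N, j) = max(K - S_T, 0):
  V(2,-2) = 28.128162; V(2,-1) = 15.580832; V(2,+0) = 0.400000; V(2,+1) = 0.000000; V(2,+2) = 0.000000
Backward induction: V(k, j) = exp(-r*dt) * [p_u * V(k+1, j+1) + p_m * V(k+1, j) + p_d * V(k+1, j-1)]
  V(1,-1) = exp(-r*dt) * [p_u*0.400000 + p_m*15.580832 + p_d*28.128162] = 11.361276
  V(1,+0) = exp(-r*dt) * [p_u*0.000000 + p_m*0.400000 + p_d*15.580832] = 1.014388
  V(1,+1) = exp(-r*dt) * [p_u*0.000000 + p_m*0.000000 + p_d*0.400000] = 0.019530
  V(0,+0) = exp(-r*dt) * [p_u*0.019530 + p_m*1.014388 + p_d*11.361276] = 1.203225


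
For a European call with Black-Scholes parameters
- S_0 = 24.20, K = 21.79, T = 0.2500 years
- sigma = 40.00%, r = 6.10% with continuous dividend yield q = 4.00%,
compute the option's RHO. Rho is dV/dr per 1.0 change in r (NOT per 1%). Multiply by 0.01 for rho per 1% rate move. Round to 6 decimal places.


d1 = 0.6507574210; d2 = 0.4507574210
phi(d1) = 0.3228132993; exp(-qT) = 0.9900498337; exp(-rT) = 0.9848656924
N(d2) = 0.6739178039
Rho = K*T*exp(-rT)*N(d2) = 21.7900 * 0.2500 * 0.9848656924 * 0.6739178039 = 3.615607

Answer: Rho = 3.615607


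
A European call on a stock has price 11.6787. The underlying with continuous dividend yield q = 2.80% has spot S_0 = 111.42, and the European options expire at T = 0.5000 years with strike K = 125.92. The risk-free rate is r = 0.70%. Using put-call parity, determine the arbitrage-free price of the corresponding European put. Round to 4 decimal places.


Answer: Put price = 27.2878

Derivation:
Put-call parity: C - P = S_0 * exp(-qT) - K * exp(-rT).
S_0 * exp(-qT) = 111.4200 * 0.98609754 = 109.87098838
K * exp(-rT) = 125.9200 * 0.99650612 = 125.48005036
P = C - S*exp(-qT) + K*exp(-rT)
P = 11.6787 - 109.87098838 + 125.48005036 = 27.2878


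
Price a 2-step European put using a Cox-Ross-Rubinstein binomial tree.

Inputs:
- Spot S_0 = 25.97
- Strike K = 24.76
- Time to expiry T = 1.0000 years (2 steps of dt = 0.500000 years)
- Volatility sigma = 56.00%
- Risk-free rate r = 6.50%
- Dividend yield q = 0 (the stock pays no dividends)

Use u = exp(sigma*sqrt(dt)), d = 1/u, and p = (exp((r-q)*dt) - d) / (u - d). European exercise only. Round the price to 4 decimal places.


dt = T/N = 0.500000
u = exp(sigma*sqrt(dt)) = 1.485839; d = 1/u = 0.673020
p = (exp((r-q)*dt) - d) / (u - d) = 0.442920
Discount per step: exp(-r*dt) = 0.968022
Stock lattice S(k, i) with i counting down-moves:
  k=0: S(0,0) = 25.9700
  k=1: S(1,0) = 38.5872; S(1,1) = 17.4783
  k=2: S(2,0) = 57.3344; S(2,1) = 25.9700; S(2,2) = 11.7633
Terminal payoffs V(N, i) = max(K - S_T, 0):
  V(2,0) = 0.000000; V(2,1) = 0.000000; V(2,2) = 12.996725
Backward induction: V(k, i) = exp(-r*dt) * [p * V(k+1, i) + (1-p) * V(k+1, i+1)].
  V(1,0) = exp(-r*dt) * [p*0.000000 + (1-p)*0.000000] = 0.000000
  V(1,1) = exp(-r*dt) * [p*0.000000 + (1-p)*12.996725] = 7.008694
  V(0,0) = exp(-r*dt) * [p*0.000000 + (1-p)*7.008694] = 3.779552

Answer: Price = V(0,0) = 3.7796


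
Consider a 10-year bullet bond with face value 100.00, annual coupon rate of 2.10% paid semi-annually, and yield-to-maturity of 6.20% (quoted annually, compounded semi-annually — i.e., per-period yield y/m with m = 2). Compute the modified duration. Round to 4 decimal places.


Answer: Modified duration = 8.5689

Derivation:
Coupon per period c = face * coupon_rate / m = 1.050000
Periods per year m = 2; per-period yield y/m = 0.031000
Number of cashflows N = 20
Cashflows (t years, CF_t, discount factor 1/(1+y/m)^(m*t), PV):
  t = 0.5000: CF_t = 1.050000, DF = 0.969932, PV = 1.018429
  t = 1.0000: CF_t = 1.050000, DF = 0.940768, PV = 0.987807
  t = 1.5000: CF_t = 1.050000, DF = 0.912481, PV = 0.958105
  t = 2.0000: CF_t = 1.050000, DF = 0.885045, PV = 0.929297
  t = 2.5000: CF_t = 1.050000, DF = 0.858434, PV = 0.901355
  t = 3.0000: CF_t = 1.050000, DF = 0.832622, PV = 0.874253
  t = 3.5000: CF_t = 1.050000, DF = 0.807587, PV = 0.847966
  t = 4.0000: CF_t = 1.050000, DF = 0.783305, PV = 0.822470
  t = 4.5000: CF_t = 1.050000, DF = 0.759752, PV = 0.797740
  t = 5.0000: CF_t = 1.050000, DF = 0.736908, PV = 0.773754
  t = 5.5000: CF_t = 1.050000, DF = 0.714751, PV = 0.750488
  t = 6.0000: CF_t = 1.050000, DF = 0.693260, PV = 0.727923
  t = 6.5000: CF_t = 1.050000, DF = 0.672415, PV = 0.706036
  t = 7.0000: CF_t = 1.050000, DF = 0.652197, PV = 0.684807
  t = 7.5000: CF_t = 1.050000, DF = 0.632587, PV = 0.664216
  t = 8.0000: CF_t = 1.050000, DF = 0.613566, PV = 0.644244
  t = 8.5000: CF_t = 1.050000, DF = 0.595117, PV = 0.624873
  t = 9.0000: CF_t = 1.050000, DF = 0.577224, PV = 0.606085
  t = 9.5000: CF_t = 1.050000, DF = 0.559868, PV = 0.587861
  t = 10.0000: CF_t = 101.050000, DF = 0.543034, PV = 54.873544
Price P = sum_t PV_t = 69.781254
First compute Macaulay numerator sum_t t * PV_t:
  t * PV_t at t = 0.5000: 0.509214
  t * PV_t at t = 1.0000: 0.987807
  t * PV_t at t = 1.5000: 1.437158
  t * PV_t at t = 2.0000: 1.858594
  t * PV_t at t = 2.5000: 2.253388
  t * PV_t at t = 3.0000: 2.622760
  t * PV_t at t = 3.5000: 2.967882
  t * PV_t at t = 4.0000: 3.289879
  t * PV_t at t = 4.5000: 3.589830
  t * PV_t at t = 5.0000: 3.868768
  t * PV_t at t = 5.5000: 4.127686
  t * PV_t at t = 6.0000: 4.367537
  t * PV_t at t = 6.5000: 4.589232
  t * PV_t at t = 7.0000: 4.793647
  t * PV_t at t = 7.5000: 4.981620
  t * PV_t at t = 8.0000: 5.153955
  t * PV_t at t = 8.5000: 5.311423
  t * PV_t at t = 9.0000: 5.454762
  t * PV_t at t = 9.5000: 5.584680
  t * PV_t at t = 10.0000: 548.735443
Macaulay duration D = 616.485265 / 69.781254 = 8.834540
Modified duration = D / (1 + y/m) = 8.834540 / (1 + 0.031000) = 8.568904
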